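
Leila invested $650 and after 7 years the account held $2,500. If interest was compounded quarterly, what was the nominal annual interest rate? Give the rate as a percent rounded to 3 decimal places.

19.714%

(1 + r/4)^28 = 2,500/650 = 3.84615.
1 + r/4 = 3.84615^(1/28) ≈ 1.049286, so r/4 ≈ 0.0492858.
r ≈ 4·0.0492858 = 19.71433%.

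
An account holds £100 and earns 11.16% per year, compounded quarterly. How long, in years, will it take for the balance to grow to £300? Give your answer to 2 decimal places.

We need (1 + 0.0279)^(4t) = 3, so 4t = ln 3 / ln 1.0279 ≈ 39.9236.
t ≈ 39.9236/4 = 9.9809 years.

9.98 years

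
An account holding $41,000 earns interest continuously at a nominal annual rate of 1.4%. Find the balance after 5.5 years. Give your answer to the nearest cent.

A = P·e^(rt) = 41,000·e^(0.014·5.5) = 41,000·e^0.077.
e^0.077 ≈ 1.0800420764, so A ≈ 44,281.7251.

$44,281.73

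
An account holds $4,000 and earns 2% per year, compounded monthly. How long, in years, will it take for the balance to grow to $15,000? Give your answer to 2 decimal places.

66.14 years

(1 + 0.00166667)^(12t) = 15,000/4,000 = 3.75.
12t·ln(1 + 0.00166667) = ln(3.75); 12t = 1.3218/0.00166528 ≈ 793.7142.
t ≈ 66.1428 years.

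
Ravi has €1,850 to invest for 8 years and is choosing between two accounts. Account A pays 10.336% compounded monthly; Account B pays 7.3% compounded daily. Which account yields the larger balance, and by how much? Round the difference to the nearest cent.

Account A, by €897.25

Account A growth factor: (1 + 0.10336/12)^96 ≈ 2.278094211; balance ≈ 4,214.4743.
Account B growth factor: (1 + 0.0002)^2920 ≈ 1.793092186; balance ≈ 3,317.2205.
Account A is larger by 897.2537.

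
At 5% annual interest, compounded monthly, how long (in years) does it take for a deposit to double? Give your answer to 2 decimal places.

13.89 years

(1 + 0.00416667)^(12t) = 2.
12t = ln 2 / ln(1 + 0.00416667) ≈ 0.69315/0.00415801 ≈ 166.7017.
t ≈ 13.8918.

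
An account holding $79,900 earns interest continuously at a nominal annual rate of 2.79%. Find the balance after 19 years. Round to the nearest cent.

$135,758.27

A = P·e^(rt) = 79,900·e^(0.0279·19) = 79,900·e^0.5301.
e^0.5301 ≈ 1.69910221034, so A ≈ 135,758.2666.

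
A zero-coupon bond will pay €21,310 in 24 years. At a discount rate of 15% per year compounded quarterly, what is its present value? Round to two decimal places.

Growth factor = (1 + 0.0375)^96 ≈ 34.26558233.
P = 21,310/34.26558233 ≈ 621.9068.

€621.91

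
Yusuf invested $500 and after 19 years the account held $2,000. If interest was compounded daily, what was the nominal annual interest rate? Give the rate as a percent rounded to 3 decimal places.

The 6935-period growth factor is 2,000/500 = 4.
r/365 = 4^(1/6935) − 1 ≈ 0.000199918, so r ≈ 365·0.000199918 = 7.29702%.

7.297%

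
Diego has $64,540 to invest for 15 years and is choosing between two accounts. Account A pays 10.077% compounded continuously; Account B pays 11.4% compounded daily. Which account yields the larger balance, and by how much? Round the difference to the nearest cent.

A: e^(0.10077·15) = e^1.51155 ≈ 4.53375266759, so 64,540 × 4.53375266759 ≈ 292,608.3972.
B: (1 + 0.114/365)^5475 ≈ 5.52748552209, so 64,540 × 5.52748552209 ≈ 356,743.9156.
Difference ≈ 64,135.5184 in favor of B.

Account B, by $64,135.52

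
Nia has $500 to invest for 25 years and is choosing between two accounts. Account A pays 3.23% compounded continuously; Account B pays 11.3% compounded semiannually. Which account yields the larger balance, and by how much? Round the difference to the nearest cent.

Account A growth factor: e^(0.0323·25) = e^0.8075 ≈ 2.242295236; balance ≈ 1,121.1476.
Account B growth factor: (1 + 0.0565)^50 ≈ 15.61259412; balance ≈ 7,806.2971.
Account B is larger by 6,685.1494.

Account B, by $6,685.15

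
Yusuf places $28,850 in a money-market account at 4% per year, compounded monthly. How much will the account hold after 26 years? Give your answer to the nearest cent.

Periodic rate = 4%/12 = 0.00333333; periods = 12·26 = 312.
A = 28,850·(1 + 0.04/12)^312 ≈ 28,850·2.8243281376 ≈ 81,481.8668.

$81,481.87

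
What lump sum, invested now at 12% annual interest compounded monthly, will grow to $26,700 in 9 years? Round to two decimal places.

Growth factor = (1 + 0.01)^108 ≈ 2.9289257927.
P = 26,700/2.9289257927 ≈ 9,115.9701.

$9,115.97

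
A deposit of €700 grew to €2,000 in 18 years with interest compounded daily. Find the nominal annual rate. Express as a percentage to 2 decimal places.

The 6570-period growth factor is 2,000/700 = 2.85714.
r/365 = 2.85714^(1/6570) − 1 ≈ 0.000159803, so r ≈ 365·0.000159803 = 5.83281%.

5.83%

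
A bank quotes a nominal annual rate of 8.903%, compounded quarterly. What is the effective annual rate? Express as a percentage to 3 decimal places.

9.205%

EAR = (1 + 8.903%/4)^4 − 1 = (1 + 0.0222575)^4 − 1.
(1 + 0.0222575)^4 ≈ 1.092047, so EAR ≈ 9.20467%.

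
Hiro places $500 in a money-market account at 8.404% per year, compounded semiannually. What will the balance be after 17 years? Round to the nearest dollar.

Periodic rate = 8.404%/2 = 0.04202; periods = 2·17 = 34.
A = 500·(1 + 0.04202)^34 ≈ 500·4.053086372 ≈ 2,026.5432.

$2,027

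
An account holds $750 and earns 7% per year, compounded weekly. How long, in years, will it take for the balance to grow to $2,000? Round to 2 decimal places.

14.02 years

We need (1 + 0.00134615)^(52t) = 2.6667, so 52t = ln 2.6667 / ln 1.001346 ≈ 729.1063.
t ≈ 729.1063/52 = 14.0213 years.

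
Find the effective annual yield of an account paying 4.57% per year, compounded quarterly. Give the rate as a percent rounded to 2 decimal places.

One year is 4 periods at 0.011425 each: (1 + 0.011425)^4 ≈ 1.046489.
EAR = 1.046489 − 1 ≈ 4.64892%.

4.65%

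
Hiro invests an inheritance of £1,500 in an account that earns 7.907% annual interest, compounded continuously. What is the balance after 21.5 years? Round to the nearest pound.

£8,211

A = P·e^(rt) = 1,500·e^(0.07907·21.5) = 1,500·e^1.700005.
e^1.700005 ≈ 5.473974762, so A ≈ 8,210.9621.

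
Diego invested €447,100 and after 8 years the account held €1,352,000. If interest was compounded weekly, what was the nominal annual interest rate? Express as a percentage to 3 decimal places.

13.850%

The 416-period growth factor is 1,352,000/447,100 = 3.02393.
r/52 = 3.02393^(1/416) − 1 ≈ 0.00266354, so r ≈ 52·0.00266354 = 13.85039%.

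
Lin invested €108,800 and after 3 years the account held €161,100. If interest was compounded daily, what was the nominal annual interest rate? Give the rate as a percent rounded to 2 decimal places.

13.09%

(1 + r/365)^1095 = 161,100/108,800 = 1.4807.
1 + r/365 = 1.4807^(1/1095) ≈ 1.000359, so r/365 ≈ 0.000358524.
r ≈ 365·0.000358524 = 13.08614%.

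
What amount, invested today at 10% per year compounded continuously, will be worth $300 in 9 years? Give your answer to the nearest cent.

P = A·e^(−rt) = 300·e^(−0.9).
e^(−0.9) ≈ 0.40656966, so P ≈ 121.9709.

$121.97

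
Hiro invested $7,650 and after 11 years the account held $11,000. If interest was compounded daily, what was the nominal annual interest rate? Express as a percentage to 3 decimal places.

(1 + r/365)^4015 = 11,000/7,650 = 1.43791.
1 + r/365 = 1.43791^(1/4015) ≈ 1.00009, so r/365 ≈ 0.0000904623.
r ≈ 365·0.0000904623 = 3.30187%.

3.302%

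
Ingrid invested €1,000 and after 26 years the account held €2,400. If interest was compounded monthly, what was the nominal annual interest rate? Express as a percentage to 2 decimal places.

3.37%

The 312-period growth factor is 2,400/1,000 = 2.4.
r/12 = 2.4^(1/312) − 1 ≈ 0.00280993, so r ≈ 12·0.00280993 = 3.37192%.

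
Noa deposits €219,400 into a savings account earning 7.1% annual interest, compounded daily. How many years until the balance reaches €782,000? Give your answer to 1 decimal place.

17.9 years

We need (1 + 0.000194521)^(365t) = 3.5643, so 365t = ln 3.5643 / ln 1.000195 ≈ 6534.4346.
t ≈ 6534.4346/365 = 17.9026 years.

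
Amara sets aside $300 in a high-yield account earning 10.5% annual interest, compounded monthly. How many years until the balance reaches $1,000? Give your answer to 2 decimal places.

11.52 years

(1 + 0.00875)^(12t) = 1,000/300 = 3.3333.
12t·ln(1 + 0.00875) = ln(3.3333); 12t = 1.204/0.00871194 ≈ 138.1980.
t ≈ 11.5165 years.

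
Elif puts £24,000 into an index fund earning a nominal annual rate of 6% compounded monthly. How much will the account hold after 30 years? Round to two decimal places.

Growth factor = (1 + 0.005)^360 ≈ 6.02257521226.
A ≈ 24,000 × 6.02257521226 ≈ 144,541.8051.

£144,541.81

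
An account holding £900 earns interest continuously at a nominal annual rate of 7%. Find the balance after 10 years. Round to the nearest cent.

£1,812.38

A = P·e^(rt) = 900·e^(0.07·10) = 900·e^0.7.
e^0.7 ≈ 2.013752707, so A ≈ 1,812.3774.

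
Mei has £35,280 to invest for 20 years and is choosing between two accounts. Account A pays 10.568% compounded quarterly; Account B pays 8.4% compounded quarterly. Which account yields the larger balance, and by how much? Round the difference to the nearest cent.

Account A, by £98,110.93

Account A growth factor: (1 + 0.02642)^80 ≈ 8.05394132183; balance ≈ 284,143.0498.
Account B growth factor: (1 + 0.021)^80 ≈ 5.27301937332; balance ≈ 186,032.1235.
Account A is larger by 98,110.9263.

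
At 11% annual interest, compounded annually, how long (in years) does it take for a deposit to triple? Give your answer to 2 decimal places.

10.53 years

(1 + 0.11)^t = 3.
t = ln 3 / ln(1 + 0.11) ≈ 1.0986/0.10436 ≈ 10.5271.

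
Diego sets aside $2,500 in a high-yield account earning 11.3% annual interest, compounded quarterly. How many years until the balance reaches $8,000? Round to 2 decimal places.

(1 + 0.02825)^(4t) = 8,000/2,500 = 3.2.
4t·ln(1 + 0.02825) = ln(3.2); 4t = 1.1632/0.0278583 ≈ 41.7524.
t ≈ 10.4381 years.

10.44 years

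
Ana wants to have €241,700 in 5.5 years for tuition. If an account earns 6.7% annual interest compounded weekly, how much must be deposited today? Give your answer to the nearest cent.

€167,240.77

Periodic rate = 6.7%/52 = 0.00128846; 286 periods.
P = 241,700/(1 + 0.067/52)^286 ≈ 241,700/1.44522180013 ≈ 167,240.7654.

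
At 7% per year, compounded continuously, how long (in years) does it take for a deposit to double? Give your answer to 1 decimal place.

9.9 years

e^(0.07t) = 2, so 0.07t = ln 2 ≈ 0.69315.
t ≈ 0.69315/0.07 ≈ 9.9021.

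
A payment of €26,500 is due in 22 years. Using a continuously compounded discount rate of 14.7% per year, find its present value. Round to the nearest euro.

€1,044

P = A·e^(−rt) = 26,500·e^(−3.234).
e^(−3.234) ≈ 0.039399584832, so P ≈ 1,044.0890.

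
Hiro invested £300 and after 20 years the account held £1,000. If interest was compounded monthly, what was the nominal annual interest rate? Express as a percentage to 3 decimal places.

(1 + r/12)^240 = 1,000/300 = 3.33333.
1 + r/12 = 3.33333^(1/240) ≈ 1.005029, so r/12 ≈ 0.00502916.
r ≈ 12·0.00502916 = 6.03499%.

6.035%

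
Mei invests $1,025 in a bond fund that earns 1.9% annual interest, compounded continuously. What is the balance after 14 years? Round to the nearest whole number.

$1,337

A = P·e^(rt) = 1,025·e^(0.019·14) = 1,025·e^0.266.
e^0.266 ≈ 1.304735059, so A ≈ 1,337.3534.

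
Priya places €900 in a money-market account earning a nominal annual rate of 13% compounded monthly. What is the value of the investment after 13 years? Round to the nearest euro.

Growth factor = (1 + 0.13/12)^156 ≈ 5.370448444.
A ≈ 900 × 5.370448444 ≈ 4,833.4036.

€4,833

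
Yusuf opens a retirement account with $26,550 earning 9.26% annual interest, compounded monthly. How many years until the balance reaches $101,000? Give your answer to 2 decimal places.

14.48 years

(1 + 0.00771667)^(12t) = 101,000/26,550 = 3.8041.
12t·ln(1 + 0.00771667) = ln(3.8041); 12t = 1.3361/0.00768705 ≈ 173.8107.
t ≈ 14.4842 years.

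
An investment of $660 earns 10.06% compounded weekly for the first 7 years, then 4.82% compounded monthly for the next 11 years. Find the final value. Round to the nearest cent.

Phase 1: 660·(1 + 0.1006/52)^364 ≈ 1,333.7630.
Phase 2: 1,333.7630·(1 + 0.0482/12)^132 ≈ 2,264.0206.

$2,264.02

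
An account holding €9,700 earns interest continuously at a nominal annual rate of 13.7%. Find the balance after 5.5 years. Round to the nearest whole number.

A = P·e^(rt) = 9,700·e^(0.137·5.5) = 9,700·e^0.7535.
e^0.7535 ≈ 2.1244224984, so A ≈ 20,606.8982.

€20,607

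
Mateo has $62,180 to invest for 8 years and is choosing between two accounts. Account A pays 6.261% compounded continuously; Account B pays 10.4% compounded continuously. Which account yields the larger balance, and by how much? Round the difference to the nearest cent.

Account B, by $40,276.30

A: e^(0.06261·8) = e^0.50088 ≈ 1.65017278399, so 62,180 × 1.65017278399 ≈ 102,607.7437.
B: e^(0.104·8) = e^0.832 ≈ 2.29790996744, so 62,180 × 2.29790996744 ≈ 142,884.0418.
Difference ≈ 40,276.2981 in favor of B.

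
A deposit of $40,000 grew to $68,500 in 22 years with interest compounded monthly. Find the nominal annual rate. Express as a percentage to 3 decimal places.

2.448%

The 264-period growth factor is 68,500/40,000 = 1.7125.
r/12 = 1.7125^(1/264) − 1 ≈ 0.00203978, so r ≈ 12·0.00203978 = 2.44774%.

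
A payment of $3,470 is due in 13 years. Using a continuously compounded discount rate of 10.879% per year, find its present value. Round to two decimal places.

P = A·e^(−rt) = 3,470·e^(−1.41427).
e^(−1.41427) ≈ 0.2431030139, so P ≈ 843.5675.

$843.57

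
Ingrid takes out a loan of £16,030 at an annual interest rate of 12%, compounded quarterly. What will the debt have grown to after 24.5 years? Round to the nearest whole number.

Periodic rate = 12%/4 = 0.03; periods = 4·24.5 = 98.
A = 16,030·(1 + 0.03)^98 ≈ 16,030·18.1154038843 ≈ 290,389.9243.

£290,390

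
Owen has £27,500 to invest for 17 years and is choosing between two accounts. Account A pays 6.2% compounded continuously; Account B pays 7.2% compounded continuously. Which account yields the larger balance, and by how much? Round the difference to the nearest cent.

Account A growth factor: e^(0.062·17) = e^1.054 ≈ 2.8691046143; balance ≈ 78,900.3769.
Account B growth factor: e^(0.072·17) = e^1.224 ≈ 3.4007636182; balance ≈ 93,520.9995.
Account B is larger by 14,620.6226.

Account B, by £14,620.62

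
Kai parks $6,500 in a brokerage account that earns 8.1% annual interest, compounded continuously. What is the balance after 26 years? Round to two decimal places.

A = P·e^(rt) = 6,500·e^(0.081·26) = 6,500·e^2.106.
e^2.106 ≈ 8.2153142175, so A ≈ 53,399.5424.

$53,399.54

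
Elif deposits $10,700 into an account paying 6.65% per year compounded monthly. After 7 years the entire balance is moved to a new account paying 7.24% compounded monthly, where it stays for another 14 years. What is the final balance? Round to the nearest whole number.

$46,759

Phase 1: 10,700·(1 + 0.0665/12)^84 ≈ 17,021.1836.
Phase 2: 17,021.1836·(1 + 0.0724/12)^168 ≈ 46,759.3022.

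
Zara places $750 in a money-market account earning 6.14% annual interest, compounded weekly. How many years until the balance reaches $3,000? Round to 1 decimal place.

22.6 years

(1 + 0.00118077)^(52t) = 3,000/750 = 4.
52t·ln(1 + 0.00118077) = ln(4); 52t = 1.3863/0.00118007 ≈ 1174.7534.
t ≈ 22.5914 years.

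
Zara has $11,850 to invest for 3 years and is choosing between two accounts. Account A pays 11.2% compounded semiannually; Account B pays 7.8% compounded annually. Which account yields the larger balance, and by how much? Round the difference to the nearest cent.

A: (1 + 0.056)^6 ≈ 1.3867031727, so 11,850 × 1.3867031727 ≈ 16,432.4326.
B: (1 + 0.078)^3 ≈ 1.252726552, so 11,850 × 1.252726552 ≈ 14,844.8096.
Difference ≈ 1,587.6230 in favor of A.

Account A, by $1,587.62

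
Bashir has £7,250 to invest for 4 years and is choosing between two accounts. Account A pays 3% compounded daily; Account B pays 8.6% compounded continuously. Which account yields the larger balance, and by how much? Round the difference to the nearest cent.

A: (1 + 0.03/365)^1460 ≈ 1.127491292, so 7,250 × 1.127491292 ≈ 8,174.3119.
B: e^(0.086·4) = e^0.344 ≈ 1.4105786355, so 7,250 × 1.4105786355 ≈ 10,226.6951.
Difference ≈ 2,052.3832 in favor of B.

Account B, by £2,052.38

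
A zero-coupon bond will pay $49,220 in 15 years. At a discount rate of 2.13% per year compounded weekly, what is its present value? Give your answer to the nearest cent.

$35,761.27

Growth factor = (1 + 0.0213/52)^780 ≈ 1.3763493313.
P = 49,220/1.3763493313 ≈ 35,761.2700.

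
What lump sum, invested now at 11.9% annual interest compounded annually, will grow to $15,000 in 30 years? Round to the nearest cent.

$514.27

Growth factor = (1 + 0.119)^30 ≈ 29.167727629.
P = 15,000/29.167727629 ≈ 514.2670.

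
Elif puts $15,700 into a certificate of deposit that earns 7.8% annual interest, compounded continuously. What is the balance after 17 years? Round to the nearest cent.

$59,125.41

A = P·e^(rt) = 15,700·e^(0.078·17) = 15,700·e^1.326.
e^1.326 ≈ 3.7659494221, so A ≈ 59,125.4059.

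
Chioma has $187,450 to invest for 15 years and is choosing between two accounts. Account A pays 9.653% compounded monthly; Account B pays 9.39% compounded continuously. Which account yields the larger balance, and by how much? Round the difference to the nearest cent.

Account A growth factor: (1 + 0.09653/12)^180 ≈ 4.22981082075; balance ≈ 792,878.0384.
Account B growth factor: e^(0.0939·15) = e^1.4085 ≈ 4.08981607661; balance ≈ 766,636.0236.
Account A is larger by 26,242.0148.

Account A, by $26,242.01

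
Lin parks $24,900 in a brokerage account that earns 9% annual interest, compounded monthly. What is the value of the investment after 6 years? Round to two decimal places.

$42,642.56

Growth factor = (1 + 0.0075)^72 ≈ 1.7125527068.
A ≈ 24,900 × 1.7125527068 ≈ 42,642.5624.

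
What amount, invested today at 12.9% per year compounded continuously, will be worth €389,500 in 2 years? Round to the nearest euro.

€300,926

P = A·e^(−rt) = 389,500·e^(−0.258).
e^(−0.258) ≈ 0.772595232107, so P ≈ 300,925.8429.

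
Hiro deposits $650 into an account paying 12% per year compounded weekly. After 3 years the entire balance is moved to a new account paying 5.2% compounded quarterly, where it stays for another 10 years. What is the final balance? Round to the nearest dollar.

After 3 years at 12%: 650 × 1.432735069 ≈ 931.2778.
Then 10 years at 5.2%: 931.2778 × 1.676400626 ≈ 1,561.1947.

$1,561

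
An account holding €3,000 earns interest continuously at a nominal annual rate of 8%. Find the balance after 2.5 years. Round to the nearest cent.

€3,664.21

A = P·e^(rt) = 3,000·e^(0.08·2.5) = 3,000·e^0.2.
e^0.2 ≈ 1.221402758, so A ≈ 3,664.2083.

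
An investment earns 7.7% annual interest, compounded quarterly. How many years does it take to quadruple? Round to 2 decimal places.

18.18 years

(1 + 0.01925)^(4t) = 4.
4t = ln 4 / ln(1 + 0.01925) ≈ 1.3863/0.0190671 ≈ 72.7062.
t ≈ 18.1766.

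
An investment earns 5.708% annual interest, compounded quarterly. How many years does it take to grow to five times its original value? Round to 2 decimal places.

28.40 years

(1 + 0.01427)^(4t) = 5.
4t = ln 5 / ln(1 + 0.01427) ≈ 1.6094/0.0141691 ≈ 113.5875.
t ≈ 28.3969.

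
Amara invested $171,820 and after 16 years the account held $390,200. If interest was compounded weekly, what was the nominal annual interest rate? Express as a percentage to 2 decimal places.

(1 + r/52)^832 = 390,200/171,820 = 2.27098.
1 + r/52 = 2.27098^(1/832) ≈ 1.000986, so r/52 ≈ 0.000986318.
r ≈ 52·0.000986318 = 5.12885%.

5.13%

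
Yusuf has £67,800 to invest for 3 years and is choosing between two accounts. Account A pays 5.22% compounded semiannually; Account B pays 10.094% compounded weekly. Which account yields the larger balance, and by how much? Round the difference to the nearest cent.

Account A growth factor: (1 + 0.0261)^6 ≈ 1.1671807753; balance ≈ 79,134.8566.
Account B growth factor: (1 + 0.10094/52)^156 ≈ 1.3532734967; balance ≈ 91,751.9431.
Account B is larger by 12,617.0865.

Account B, by £12,617.09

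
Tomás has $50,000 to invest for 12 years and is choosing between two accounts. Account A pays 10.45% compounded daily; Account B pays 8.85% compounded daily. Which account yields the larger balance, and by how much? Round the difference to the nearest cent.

Account A, by $30,596.31

Account A growth factor: (1 + 0.1045/365)^4380 ≈ 3.50370339973; balance ≈ 175,185.1700.
Account B growth factor: (1 + 0.0885/365)^4380 ≈ 2.89177722971; balance ≈ 144,588.8615.
Account A is larger by 30,596.3085.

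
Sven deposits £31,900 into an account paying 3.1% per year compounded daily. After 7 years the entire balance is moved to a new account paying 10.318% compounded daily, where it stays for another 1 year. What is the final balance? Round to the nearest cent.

£43,937.24

After 7 years at 3.1%: 31,900 × 1.2423326546 ≈ 39,630.4117.
Then 1 years at 10.318%: 39,630.4117 × 1.1086747898 ≈ 43,937.2383.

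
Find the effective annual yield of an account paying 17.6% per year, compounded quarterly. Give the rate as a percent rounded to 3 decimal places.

EAR = (1 + 17.6%/4)^4 − 1 = (1 + 0.044)^4 − 1.
(1 + 0.044)^4 ≈ 1.18796, so EAR ≈ 18.79605%.

18.796%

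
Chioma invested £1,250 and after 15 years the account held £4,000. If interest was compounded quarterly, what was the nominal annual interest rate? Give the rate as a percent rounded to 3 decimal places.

7.830%

The 60-period growth factor is 4,000/1,250 = 3.2.
r/4 = 3.2^(1/60) − 1 ≈ 0.019575, so r ≈ 4·0.019575 = 7.82999%.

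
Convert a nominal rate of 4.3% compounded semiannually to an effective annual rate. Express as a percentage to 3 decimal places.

4.346%

EAR = (1 + 4.3%/2)^2 − 1 = (1 + 0.0215)^2 − 1.
(1 + 0.0215)^2 ≈ 1.043462, so EAR ≈ 4.34623%.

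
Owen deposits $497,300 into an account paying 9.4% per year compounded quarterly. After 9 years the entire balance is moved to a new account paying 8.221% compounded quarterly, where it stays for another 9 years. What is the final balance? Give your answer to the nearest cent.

Phase 1: 497,300·(1 + 0.0235)^36 ≈ 1,147,574.6635.
Phase 2: 1,147,574.6635·(1 + 0.0205525)^36 ≈ 2,387,006.4043.

$2,387,006.40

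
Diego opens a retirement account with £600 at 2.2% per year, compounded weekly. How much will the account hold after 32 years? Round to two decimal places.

Growth factor = (1 + 0.022/52)^1664 ≈ 2.021522861.
A ≈ 600 × 2.021522861 ≈ 1,212.9137.

£1,212.91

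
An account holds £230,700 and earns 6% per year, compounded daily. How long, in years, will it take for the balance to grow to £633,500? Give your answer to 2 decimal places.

(1 + 0.000164384)^(365t) = 633,500/230,700 = 2.746.
365t·ln(1 + 0.000164384) = ln(2.746); 365t = 1.0101/0.00016437 ≈ 6145.5346.
t ≈ 16.8371 years.

16.84 years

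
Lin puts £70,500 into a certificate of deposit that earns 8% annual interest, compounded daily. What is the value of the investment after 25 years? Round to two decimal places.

£520,814.31

Growth factor = (1 + 0.08/365)^9125 ≈ 7.38743699381.
A ≈ 70,500 × 7.38743699381 ≈ 520,814.3081.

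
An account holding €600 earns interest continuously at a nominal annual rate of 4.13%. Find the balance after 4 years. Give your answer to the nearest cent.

€707.78

A = P·e^(rt) = 600·e^(0.0413·4) = 600·e^0.1652.
e^0.1652 ≈ 1.17962902, so A ≈ 707.7774.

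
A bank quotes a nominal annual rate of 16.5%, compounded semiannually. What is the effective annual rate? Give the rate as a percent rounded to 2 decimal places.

17.18%

EAR = (1 + 16.5%/2)^2 − 1 = (1 + 0.0825)^2 − 1.
(1 + 0.0825)^2 ≈ 1.171806, so EAR ≈ 17.18062%.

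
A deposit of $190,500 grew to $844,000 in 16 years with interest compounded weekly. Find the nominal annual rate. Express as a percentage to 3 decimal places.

9.311%

The 832-period growth factor is 844,000/190,500 = 4.43045.
r/52 = 4.43045^(1/832) − 1 ≈ 0.00179066, so r ≈ 52·0.00179066 = 9.31145%.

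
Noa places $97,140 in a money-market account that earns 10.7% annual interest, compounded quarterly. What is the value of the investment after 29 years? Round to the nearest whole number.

$2,076,369

Growth factor = (1 + 0.02675)^116 ≈ 21.37502035548.
A ≈ 97,140 × 21.37502035548 ≈ 2,076,369.4773.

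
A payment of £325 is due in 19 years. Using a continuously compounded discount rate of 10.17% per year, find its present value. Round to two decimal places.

£47.06

P = A·e^(−rt) = 325·e^(−1.9323).
e^(−1.9323) ≈ 0.144814741, so P ≈ 47.0648.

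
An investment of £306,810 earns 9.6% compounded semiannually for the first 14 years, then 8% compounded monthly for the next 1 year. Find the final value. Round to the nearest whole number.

Phase 1: 306,810·(1 + 0.048)^28 ≈ 1,140,211.5207.
Phase 2: 1,140,211.5207·(1 + 0.08/12)^12 ≈ 1,234,848.5146.

£1,234,849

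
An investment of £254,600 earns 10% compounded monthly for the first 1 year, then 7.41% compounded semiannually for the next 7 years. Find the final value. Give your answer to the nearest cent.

£468,062.27

After 1 years at 10%: 254,600 × 1.10471306744 ≈ 281,259.9470.
Then 7 years at 7.41%: 281,259.9470 × 1.66416253897 ≈ 468,062.2675.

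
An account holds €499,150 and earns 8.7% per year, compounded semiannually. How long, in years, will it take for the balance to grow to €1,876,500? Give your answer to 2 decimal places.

(1 + 0.0435)^(2t) = 1,876,500/499,150 = 3.7594.
2t·ln(1 + 0.0435) = ln(3.7594); 2t = 1.3243/0.0425804 ≈ 31.1001.
t ≈ 15.5501 years.

15.55 years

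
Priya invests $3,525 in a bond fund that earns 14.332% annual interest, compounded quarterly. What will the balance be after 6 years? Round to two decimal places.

Growth factor = (1 + 0.03583)^24 ≈ 2.327681959.
A ≈ 3,525 × 2.327681959 ≈ 8,205.0789.

$8,205.08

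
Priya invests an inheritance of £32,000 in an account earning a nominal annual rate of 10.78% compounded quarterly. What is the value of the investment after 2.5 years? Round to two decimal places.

Periodic rate = 10.78%/4 = 0.02695; periods = 4·2.5 = 10.
A = 32,000·(1 + 0.02695)^10 ≈ 32,000·1.3046469173 ≈ 41,748.7014.

£41,748.70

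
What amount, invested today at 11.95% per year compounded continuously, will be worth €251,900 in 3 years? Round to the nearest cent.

€176,008.48

P = A·e^(−rt) = 251,900·e^(−0.3585).
e^(−0.3585) ≈ 0.698723625839, so P ≈ 176,008.4813.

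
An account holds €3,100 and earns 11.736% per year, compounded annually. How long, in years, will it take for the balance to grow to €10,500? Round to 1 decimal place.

We need (1 + 0.11736)^t = 3.3871, so t = ln 3.3871 / ln 1.11736 ≈ 10.9938.

11.0 years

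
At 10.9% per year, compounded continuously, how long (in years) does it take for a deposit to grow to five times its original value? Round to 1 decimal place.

e^(0.109t) = 5, so 0.109t = ln 5 ≈ 1.6094.
t ≈ 1.6094/0.109 ≈ 14.7655.

14.8 years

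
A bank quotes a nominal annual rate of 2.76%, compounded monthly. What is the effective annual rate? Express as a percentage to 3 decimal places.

2.795%

One year is 12 periods at 0.0023 each: (1 + 0.0023)^12 ≈ 1.027952.
EAR = 1.027952 − 1 ≈ 2.79518%.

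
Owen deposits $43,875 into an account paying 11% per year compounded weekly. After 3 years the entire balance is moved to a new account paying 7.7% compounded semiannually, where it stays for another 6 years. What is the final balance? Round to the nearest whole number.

$95,998

Phase 1: 43,875·(1 + 0.11/52)^156 ≈ 61,007.4590.
Phase 2: 61,007.4590·(1 + 0.0385)^12 ≈ 95,997.7263.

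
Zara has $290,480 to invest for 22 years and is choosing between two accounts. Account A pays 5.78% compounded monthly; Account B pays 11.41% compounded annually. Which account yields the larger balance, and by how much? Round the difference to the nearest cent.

Account B, by $2,096,451.26

Account A growth factor: (1 + 0.0578/12)^264 ≈ 3.555683686952; balance ≈ 1,032,854.9974.
Account B growth factor: (1 + 0.1141)^22 ≈ 10.77288026865; balance ≈ 3,129,306.2604.
Account B is larger by 2,096,451.2631.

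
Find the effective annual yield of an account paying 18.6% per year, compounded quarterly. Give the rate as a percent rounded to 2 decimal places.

19.94%

One year is 4 periods at 0.0465 each: (1 + 0.0465)^4 ≈ 1.19938.
EAR = 1.19938 − 1 ≈ 19.93804%.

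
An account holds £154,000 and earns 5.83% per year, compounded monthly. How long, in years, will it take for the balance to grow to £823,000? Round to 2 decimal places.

28.82 years

We need (1 + 0.00485833)^(12t) = 5.3442, so 12t = ln 5.3442 / ln 1.004858 ≈ 345.8123.
t ≈ 345.8123/12 = 28.8177 years.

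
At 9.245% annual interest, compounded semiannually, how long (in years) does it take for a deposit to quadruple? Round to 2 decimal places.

15.34 years

(1 + 0.046225)^(2t) = 4.
2t = ln 4 / ln(1 + 0.046225) ≈ 1.3863/0.0451884 ≈ 30.6781.
t ≈ 15.3390.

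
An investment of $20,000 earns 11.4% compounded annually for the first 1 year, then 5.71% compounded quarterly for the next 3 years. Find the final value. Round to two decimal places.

$26,410.94

Phase 1: 20,000·(1 + 0.114)^1 ≈ 22,280.0000.
Phase 2: 22,280.0000·(1 + 0.014275)^12 ≈ 26,410.9388.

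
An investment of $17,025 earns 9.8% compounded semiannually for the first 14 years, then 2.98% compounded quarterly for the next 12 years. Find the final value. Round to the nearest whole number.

After 14 years at 9.8%: 17,025 × 3.8169253777 ≈ 64,983.1546.
Then 12 years at 2.98%: 64,983.1546 × 1.4279995077 ≈ 92,795.9127.

$92,796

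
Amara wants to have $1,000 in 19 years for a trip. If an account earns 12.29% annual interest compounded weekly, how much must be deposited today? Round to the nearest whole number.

$97

Growth factor = (1 + 0.1229/52)^988 ≈ 10.3020704.
P = 1,000/10.3020704 ≈ 97.0679.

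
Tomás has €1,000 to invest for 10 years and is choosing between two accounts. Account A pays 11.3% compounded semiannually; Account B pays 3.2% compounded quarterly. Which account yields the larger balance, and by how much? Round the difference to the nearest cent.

Account A, by €1,626.48

Account A growth factor: (1 + 0.0565)^20 ≈ 3.001857193; balance ≈ 3,001.8572.
Account B growth factor: (1 + 0.008)^40 ≈ 1.375375502; balance ≈ 1,375.3755.
Account A is larger by 1,626.4817.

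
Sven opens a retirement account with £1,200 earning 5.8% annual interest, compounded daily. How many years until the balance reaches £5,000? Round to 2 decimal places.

24.61 years

(1 + 0.000158904)^(365t) = 5,000/1,200 = 4.1667.
365t·ln(1 + 0.000158904) = ln(4.1667); 365t = 1.4271/0.000158891 ≈ 8981.7044.
t ≈ 24.6074 years.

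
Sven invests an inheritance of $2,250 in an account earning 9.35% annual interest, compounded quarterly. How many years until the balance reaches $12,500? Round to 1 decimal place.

We need (1 + 0.023375)^(4t) = 5.5556, so 4t = ln 5.5556 / ln 1.023375 ≈ 74.2145.
t ≈ 74.2145/4 = 18.5536 years.

18.6 years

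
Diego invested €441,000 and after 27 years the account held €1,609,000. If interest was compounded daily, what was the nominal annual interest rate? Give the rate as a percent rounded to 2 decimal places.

4.79%

(1 + r/365)^9855 = 1,609,000/441,000 = 3.64853.
1 + r/365 = 3.64853^(1/9855) ≈ 1.000131, so r/365 ≈ 0.000131345.
r ≈ 365·0.000131345 = 4.79410%.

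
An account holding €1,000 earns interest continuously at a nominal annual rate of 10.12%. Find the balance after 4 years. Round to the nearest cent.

A = P·e^(rt) = 1,000·e^(0.1012·4) = 1,000·e^0.4048.
e^0.4048 ≈ 1.49900267, so A ≈ 1,499.0027.

€1,499.00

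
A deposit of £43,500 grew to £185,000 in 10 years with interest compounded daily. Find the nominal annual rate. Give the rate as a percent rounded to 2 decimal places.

The 3650-period growth factor is 185,000/43,500 = 4.25287.
r/365 = 4.25287^(1/3650) − 1 ≈ 0.00039668, so r ≈ 365·0.00039668 = 14.47882%.

14.48%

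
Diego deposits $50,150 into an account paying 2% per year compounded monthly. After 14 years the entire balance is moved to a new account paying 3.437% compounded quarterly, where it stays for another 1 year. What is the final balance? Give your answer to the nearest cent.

$68,649.14

Phase 1: 50,150·(1 + 0.02/12)^168 ≈ 66,339.4962.
Phase 2: 66,339.4962·(1 + 0.0085925)^4 ≈ 68,649.1409.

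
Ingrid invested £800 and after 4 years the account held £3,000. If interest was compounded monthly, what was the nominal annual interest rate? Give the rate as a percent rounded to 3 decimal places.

(1 + r/12)^48 = 3,000/800 = 3.75.
1 + r/12 = 3.75^(1/48) ≈ 1.027919, so r/12 ≈ 0.0279192.
r ≈ 12·0.0279192 = 33.50306%.

33.503%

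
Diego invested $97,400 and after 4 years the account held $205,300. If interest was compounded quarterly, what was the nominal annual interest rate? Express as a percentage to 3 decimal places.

(1 + r/4)^16 = 205,300/97,400 = 2.1078.
1 + r/4 = 2.1078^(1/16) ≈ 1.047706, so r/4 ≈ 0.0477059.
r ≈ 4·0.0477059 = 19.08235%.

19.082%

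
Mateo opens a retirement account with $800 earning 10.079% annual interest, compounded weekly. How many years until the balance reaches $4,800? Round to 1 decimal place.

17.8 years

We need (1 + 0.00193827)^(52t) = 6, so 52t = ln 6 / ln 1.001938 ≈ 925.3077.
t ≈ 925.3077/52 = 17.7944 years.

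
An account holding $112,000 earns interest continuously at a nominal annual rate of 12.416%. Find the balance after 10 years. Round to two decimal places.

A = P·e^(rt) = 112,000·e^(0.12416·10) = 112,000·e^1.2416.
e^1.2416 ≈ 3.46114687185, so A ≈ 387,648.4496.

$387,648.45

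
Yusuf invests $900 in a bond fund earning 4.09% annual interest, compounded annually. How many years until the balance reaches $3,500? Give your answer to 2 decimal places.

33.88 years

(1 + 0.0409)^t = 3,500/900 = 3.8889.
t·ln(1 + 0.0409) = ln(3.8889); t = 1.3581/0.0400857 ≈ 33.8805.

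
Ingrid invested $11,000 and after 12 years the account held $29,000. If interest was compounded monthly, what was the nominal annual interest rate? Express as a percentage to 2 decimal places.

8.11%

The 144-period growth factor is 29,000/11,000 = 2.63636.
r/12 = 2.63636^(1/144) − 1 ≈ 0.00675466, so r ≈ 12·0.00675466 = 8.10559%.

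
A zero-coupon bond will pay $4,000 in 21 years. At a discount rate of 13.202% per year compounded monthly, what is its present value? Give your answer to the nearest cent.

$253.86

Periodic rate = 13.202%/12 = 0.0110017; 252 periods.
P = 4,000/(1 + 0.13202/12)^252 ≈ 4,000/15.7569308 ≈ 253.8565.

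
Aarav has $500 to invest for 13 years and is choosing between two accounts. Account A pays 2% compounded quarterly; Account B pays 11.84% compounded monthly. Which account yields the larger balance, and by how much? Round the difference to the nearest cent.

Account B, by $1,664.87

A: (1 + 0.005)^52 ≈ 1.29609015, so 500 × 1.29609015 ≈ 648.0451.
B: (1 + 0.1184/12)^156 ≈ 4.625831757, so 500 × 4.625831757 ≈ 2,312.9159.
Difference ≈ 1,664.8708 in favor of B.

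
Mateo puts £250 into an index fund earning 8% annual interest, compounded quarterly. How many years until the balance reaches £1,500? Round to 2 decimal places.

We need (1 + 0.02)^(4t) = 6, so 4t = ln 6 / ln 1.02 ≈ 90.4809.
t ≈ 90.4809/4 = 22.6202 years.

22.62 years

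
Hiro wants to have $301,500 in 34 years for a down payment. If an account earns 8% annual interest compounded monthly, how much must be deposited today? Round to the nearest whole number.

Periodic rate = 8%/12 = 0.00666667; 408 periods.
P = 301,500/(1 + 0.08/12)^408 ≈ 301,500/15.0439125737 ≈ 20,041.3289.

$20,041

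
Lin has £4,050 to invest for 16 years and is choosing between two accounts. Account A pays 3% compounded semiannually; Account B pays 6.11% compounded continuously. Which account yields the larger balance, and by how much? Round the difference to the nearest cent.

Account A growth factor: (1 + 0.015)^32 ≈ 1.61032432; balance ≈ 6,521.8135.
Account B growth factor: e^(0.0611·16) = e^0.9776 ≈ 2.6580692144; balance ≈ 10,765.1803.
Account B is larger by 4,243.3668.

Account B, by £4,243.37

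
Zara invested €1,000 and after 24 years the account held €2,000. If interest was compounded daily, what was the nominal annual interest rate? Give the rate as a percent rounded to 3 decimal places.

2.888%

(1 + r/365)^8760 = 2,000/1,000 = 2.
1 + r/365 = 2^(1/8760) ≈ 1.000079, so r/365 ≈ 0.0000791295.
r ≈ 365·0.0000791295 = 2.88823%.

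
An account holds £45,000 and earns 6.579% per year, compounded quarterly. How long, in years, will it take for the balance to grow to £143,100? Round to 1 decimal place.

(1 + 0.0164475)^(4t) = 143,100/45,000 = 3.18.
4t·ln(1 + 0.0164475) = ln(3.18); 4t = 1.1569/0.0163137 ≈ 70.9147.
t ≈ 17.7287 years.

17.7 years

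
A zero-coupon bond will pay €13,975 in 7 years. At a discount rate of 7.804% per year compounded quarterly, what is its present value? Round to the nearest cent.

€8,135.61

Periodic rate = 7.804%/4 = 0.01951; 28 periods.
P = 13,975/(1 + 0.01951)^28 ≈ 13,975/1.717756969 ≈ 8,135.6095.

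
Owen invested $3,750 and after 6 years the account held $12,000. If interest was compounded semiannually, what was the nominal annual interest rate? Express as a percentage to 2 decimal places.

20.36%

The 12-period growth factor is 12,000/3,750 = 3.2.
r/2 = 3.2^(1/12) − 1 ≈ 0.101782, so r ≈ 2·0.101782 = 20.35648%.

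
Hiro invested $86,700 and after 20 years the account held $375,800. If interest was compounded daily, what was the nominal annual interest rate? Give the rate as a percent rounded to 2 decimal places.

The 7300-period growth factor is 375,800/86,700 = 4.33449.
r/365 = 4.33449^(1/7300) − 1 ≈ 0.000200925, so r ≈ 365·0.000200925 = 7.33375%.

7.33%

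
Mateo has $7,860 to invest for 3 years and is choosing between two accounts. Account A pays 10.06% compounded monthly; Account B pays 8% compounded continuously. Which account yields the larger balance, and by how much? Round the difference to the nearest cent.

Account A, by $623.62

A: (1 + 0.1006/12)^36 ≈ 1.3505906037, so 7,860 × 1.3505906037 ≈ 10,615.6421.
B: e^(0.08·3) = e^0.24 ≈ 1.27124915, so 7,860 × 1.27124915 ≈ 9,992.0183.
Difference ≈ 623.6238 in favor of A.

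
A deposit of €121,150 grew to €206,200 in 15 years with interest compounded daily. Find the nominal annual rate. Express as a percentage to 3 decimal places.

3.546%

The 5475-period growth factor is 206,200/121,150 = 1.70202.
r/365 = 1.70202^(1/5475) − 1 ≈ 0.0000971403, so r ≈ 365·0.0000971403 = 3.54562%.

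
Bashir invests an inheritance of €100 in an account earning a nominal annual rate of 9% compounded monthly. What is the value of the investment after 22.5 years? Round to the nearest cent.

Periodic rate = 9%/12 = 0.0075; periods = 12·22.5 = 270.
A = 100·(1 + 0.0075)^270 ≈ 100·7.51908163 ≈ 751.9082.

€751.91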